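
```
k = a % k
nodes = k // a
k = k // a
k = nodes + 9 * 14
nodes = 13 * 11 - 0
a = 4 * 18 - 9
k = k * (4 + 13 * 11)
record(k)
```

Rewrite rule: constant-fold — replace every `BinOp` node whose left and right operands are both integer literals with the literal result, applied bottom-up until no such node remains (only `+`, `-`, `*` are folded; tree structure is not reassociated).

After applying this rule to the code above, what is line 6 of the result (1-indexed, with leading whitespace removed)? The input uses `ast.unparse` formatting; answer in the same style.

a = 63

Transformed code:
k = a % k
nodes = k // a
k = k // a
k = nodes + 126
nodes = 143
a = 63
k = k * 147
record(k)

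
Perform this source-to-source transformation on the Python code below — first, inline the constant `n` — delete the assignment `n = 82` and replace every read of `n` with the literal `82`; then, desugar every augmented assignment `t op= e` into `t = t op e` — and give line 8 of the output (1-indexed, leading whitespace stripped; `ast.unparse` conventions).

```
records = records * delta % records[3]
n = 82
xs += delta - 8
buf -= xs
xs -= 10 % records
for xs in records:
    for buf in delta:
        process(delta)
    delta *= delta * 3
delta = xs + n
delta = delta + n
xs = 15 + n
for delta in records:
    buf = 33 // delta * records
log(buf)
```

Transformed code:
records = records * delta % records[3]
xs = xs + (delta - 8)
buf = buf - xs
xs = xs - 10 % records
for xs in records:
    for buf in delta:
        process(delta)
    delta = delta * (delta * 3)
delta = xs + 82
delta = delta + 82
xs = 15 + 82
for delta in records:
    buf = 33 // delta * records
log(buf)

delta = delta * (delta * 3)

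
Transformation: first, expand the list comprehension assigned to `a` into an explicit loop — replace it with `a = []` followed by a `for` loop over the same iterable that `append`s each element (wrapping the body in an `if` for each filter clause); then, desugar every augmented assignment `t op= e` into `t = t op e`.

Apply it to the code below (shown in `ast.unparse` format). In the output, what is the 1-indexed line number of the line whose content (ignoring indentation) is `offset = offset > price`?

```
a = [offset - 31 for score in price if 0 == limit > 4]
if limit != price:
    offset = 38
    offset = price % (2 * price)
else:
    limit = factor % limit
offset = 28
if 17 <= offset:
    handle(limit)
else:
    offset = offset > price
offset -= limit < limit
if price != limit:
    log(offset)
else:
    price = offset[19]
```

14

Transformed code:
a = []
for score in price:
    if 0 == limit > 4:
        a.append(offset - 31)
if limit != price:
    offset = 38
    offset = price % (2 * price)
else:
    limit = factor % limit
offset = 28
if 17 <= offset:
    handle(limit)
else:
    offset = offset > price
offset = offset - (limit < limit)
if price != limit:
    log(offset)
else:
    price = offset[19]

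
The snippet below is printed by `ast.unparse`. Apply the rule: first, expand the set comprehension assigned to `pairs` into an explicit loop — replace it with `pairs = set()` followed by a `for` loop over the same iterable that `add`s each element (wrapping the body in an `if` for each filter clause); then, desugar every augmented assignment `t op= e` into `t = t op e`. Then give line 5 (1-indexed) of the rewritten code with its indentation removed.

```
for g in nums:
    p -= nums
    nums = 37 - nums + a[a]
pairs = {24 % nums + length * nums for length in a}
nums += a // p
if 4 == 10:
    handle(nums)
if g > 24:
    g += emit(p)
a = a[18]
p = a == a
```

for length in a:

Transformed code:
for g in nums:
    p = p - nums
    nums = 37 - nums + a[a]
pairs = set()
for length in a:
    pairs.add(24 % nums + length * nums)
nums = nums + a // p
if 4 == 10:
    handle(nums)
if g > 24:
    g = g + emit(p)
a = a[18]
p = a == a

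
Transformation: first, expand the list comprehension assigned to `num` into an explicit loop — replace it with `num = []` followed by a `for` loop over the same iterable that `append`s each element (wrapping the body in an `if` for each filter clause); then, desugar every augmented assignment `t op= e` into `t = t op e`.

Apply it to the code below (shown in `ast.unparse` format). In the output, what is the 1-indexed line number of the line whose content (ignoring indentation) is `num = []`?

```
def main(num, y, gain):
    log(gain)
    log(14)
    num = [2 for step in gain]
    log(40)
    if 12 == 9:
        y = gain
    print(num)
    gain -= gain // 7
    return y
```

Transformed code:
def main(num, y, gain):
    log(gain)
    log(14)
    num = []
    for step in gain:
        num.append(2)
    log(40)
    if 12 == 9:
        y = gain
    print(num)
    gain = gain - gain // 7
    return y

4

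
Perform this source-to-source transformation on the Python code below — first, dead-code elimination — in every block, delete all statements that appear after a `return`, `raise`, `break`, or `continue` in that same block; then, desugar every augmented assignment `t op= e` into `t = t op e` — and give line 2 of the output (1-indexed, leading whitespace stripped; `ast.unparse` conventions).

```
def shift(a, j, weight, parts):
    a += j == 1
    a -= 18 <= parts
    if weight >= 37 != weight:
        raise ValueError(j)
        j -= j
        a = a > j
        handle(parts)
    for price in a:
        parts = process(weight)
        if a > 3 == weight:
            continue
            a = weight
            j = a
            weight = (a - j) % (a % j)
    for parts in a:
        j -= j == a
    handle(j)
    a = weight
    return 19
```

Transformed code:
def shift(a, j, weight, parts):
    a = a + (j == 1)
    a = a - (18 <= parts)
    if weight >= 37 != weight:
        raise ValueError(j)
    for price in a:
        parts = process(weight)
        if a > 3 == weight:
            continue
    for parts in a:
        j = j - (j == a)
    handle(j)
    a = weight
    return 19

a = a + (j == 1)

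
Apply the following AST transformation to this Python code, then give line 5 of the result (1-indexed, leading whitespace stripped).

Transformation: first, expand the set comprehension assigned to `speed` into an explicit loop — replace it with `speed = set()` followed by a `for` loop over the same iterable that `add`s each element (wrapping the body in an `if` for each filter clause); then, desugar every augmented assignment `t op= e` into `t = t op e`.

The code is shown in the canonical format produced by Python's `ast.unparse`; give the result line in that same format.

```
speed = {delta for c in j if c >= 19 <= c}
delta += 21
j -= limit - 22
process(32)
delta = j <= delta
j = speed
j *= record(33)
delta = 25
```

Transformed code:
speed = set()
for c in j:
    if c >= 19 <= c:
        speed.add(delta)
delta = delta + 21
j = j - (limit - 22)
process(32)
delta = j <= delta
j = speed
j = j * record(33)
delta = 25

delta = delta + 21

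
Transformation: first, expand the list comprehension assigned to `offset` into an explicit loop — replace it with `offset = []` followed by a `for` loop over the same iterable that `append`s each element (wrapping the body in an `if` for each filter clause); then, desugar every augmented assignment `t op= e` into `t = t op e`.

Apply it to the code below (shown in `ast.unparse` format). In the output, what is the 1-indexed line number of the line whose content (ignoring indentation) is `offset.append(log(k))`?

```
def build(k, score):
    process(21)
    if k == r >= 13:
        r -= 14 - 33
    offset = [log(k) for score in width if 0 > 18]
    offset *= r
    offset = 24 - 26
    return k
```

Transformed code:
def build(k, score):
    process(21)
    if k == r >= 13:
        r = r - (14 - 33)
    offset = []
    for score in width:
        if 0 > 18:
            offset.append(log(k))
    offset = offset * r
    offset = 24 - 26
    return k

8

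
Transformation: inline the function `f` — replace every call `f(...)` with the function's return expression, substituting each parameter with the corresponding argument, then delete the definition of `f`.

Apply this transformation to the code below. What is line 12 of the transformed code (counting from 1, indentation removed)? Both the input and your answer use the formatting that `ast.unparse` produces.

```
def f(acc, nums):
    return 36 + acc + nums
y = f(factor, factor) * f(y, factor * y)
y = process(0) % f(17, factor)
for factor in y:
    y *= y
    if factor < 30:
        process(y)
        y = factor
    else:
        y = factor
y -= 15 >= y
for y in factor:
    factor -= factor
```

Transformed code:
y = (36 + factor + factor) * (36 + y + factor * y)
y = process(0) % (36 + 17 + factor)
for factor in y:
    y *= y
    if factor < 30:
        process(y)
        y = factor
    else:
        y = factor
y -= 15 >= y
for y in factor:
    factor -= factor

factor -= factor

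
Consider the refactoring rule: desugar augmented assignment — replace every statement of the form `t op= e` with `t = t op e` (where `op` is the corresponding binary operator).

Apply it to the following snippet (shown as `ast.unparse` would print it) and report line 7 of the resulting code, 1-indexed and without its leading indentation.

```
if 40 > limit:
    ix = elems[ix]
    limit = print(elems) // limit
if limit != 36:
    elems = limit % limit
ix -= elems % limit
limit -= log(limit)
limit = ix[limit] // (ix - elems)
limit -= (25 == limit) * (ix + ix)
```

limit = limit - log(limit)

Transformed code:
if 40 > limit:
    ix = elems[ix]
    limit = print(elems) // limit
if limit != 36:
    elems = limit % limit
ix = ix - elems % limit
limit = limit - log(limit)
limit = ix[limit] // (ix - elems)
limit = limit - (25 == limit) * (ix + ix)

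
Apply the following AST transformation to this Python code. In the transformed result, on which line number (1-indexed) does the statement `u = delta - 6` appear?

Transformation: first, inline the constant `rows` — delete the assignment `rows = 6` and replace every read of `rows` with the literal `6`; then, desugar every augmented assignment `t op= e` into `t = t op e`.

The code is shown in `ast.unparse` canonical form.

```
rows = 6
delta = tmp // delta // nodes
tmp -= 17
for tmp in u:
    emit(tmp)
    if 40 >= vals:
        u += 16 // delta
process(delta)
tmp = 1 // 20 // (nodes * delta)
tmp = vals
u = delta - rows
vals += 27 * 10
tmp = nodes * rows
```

Transformed code:
delta = tmp // delta // nodes
tmp = tmp - 17
for tmp in u:
    emit(tmp)
    if 40 >= vals:
        u = u + 16 // delta
process(delta)
tmp = 1 // 20 // (nodes * delta)
tmp = vals
u = delta - 6
vals = vals + 27 * 10
tmp = nodes * 6

10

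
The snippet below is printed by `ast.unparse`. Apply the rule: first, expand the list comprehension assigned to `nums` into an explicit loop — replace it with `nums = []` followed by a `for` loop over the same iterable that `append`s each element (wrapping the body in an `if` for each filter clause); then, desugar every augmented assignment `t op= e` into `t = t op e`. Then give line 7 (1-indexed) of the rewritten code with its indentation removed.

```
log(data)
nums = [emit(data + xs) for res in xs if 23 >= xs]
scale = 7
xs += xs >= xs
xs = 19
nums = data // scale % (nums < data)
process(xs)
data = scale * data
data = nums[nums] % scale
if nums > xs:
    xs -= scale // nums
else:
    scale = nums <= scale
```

Transformed code:
log(data)
nums = []
for res in xs:
    if 23 >= xs:
        nums.append(emit(data + xs))
scale = 7
xs = xs + (xs >= xs)
xs = 19
nums = data // scale % (nums < data)
process(xs)
data = scale * data
data = nums[nums] % scale
if nums > xs:
    xs = xs - scale // nums
else:
    scale = nums <= scale

xs = xs + (xs >= xs)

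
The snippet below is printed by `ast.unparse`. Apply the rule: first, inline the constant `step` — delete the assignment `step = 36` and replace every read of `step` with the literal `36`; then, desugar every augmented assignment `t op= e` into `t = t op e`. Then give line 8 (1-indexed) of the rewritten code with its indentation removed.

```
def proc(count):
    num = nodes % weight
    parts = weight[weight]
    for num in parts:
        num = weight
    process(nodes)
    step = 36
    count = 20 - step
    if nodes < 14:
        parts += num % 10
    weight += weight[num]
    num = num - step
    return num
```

Transformed code:
def proc(count):
    num = nodes % weight
    parts = weight[weight]
    for num in parts:
        num = weight
    process(nodes)
    count = 20 - 36
    if nodes < 14:
        parts = parts + num % 10
    weight = weight + weight[num]
    num = num - 36
    return num

if nodes < 14:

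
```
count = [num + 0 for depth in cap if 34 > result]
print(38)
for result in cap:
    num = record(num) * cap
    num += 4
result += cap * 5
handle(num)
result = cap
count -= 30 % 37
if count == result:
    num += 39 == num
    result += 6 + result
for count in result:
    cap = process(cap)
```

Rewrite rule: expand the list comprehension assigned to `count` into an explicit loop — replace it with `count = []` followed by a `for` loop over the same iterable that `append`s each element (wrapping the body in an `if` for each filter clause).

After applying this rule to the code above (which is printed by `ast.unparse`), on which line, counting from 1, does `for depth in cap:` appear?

Transformed code:
count = []
for depth in cap:
    if 34 > result:
        count.append(num + 0)
print(38)
for result in cap:
    num = record(num) * cap
    num += 4
result += cap * 5
handle(num)
result = cap
count -= 30 % 37
if count == result:
    num += 39 == num
    result += 6 + result
for count in result:
    cap = process(cap)

2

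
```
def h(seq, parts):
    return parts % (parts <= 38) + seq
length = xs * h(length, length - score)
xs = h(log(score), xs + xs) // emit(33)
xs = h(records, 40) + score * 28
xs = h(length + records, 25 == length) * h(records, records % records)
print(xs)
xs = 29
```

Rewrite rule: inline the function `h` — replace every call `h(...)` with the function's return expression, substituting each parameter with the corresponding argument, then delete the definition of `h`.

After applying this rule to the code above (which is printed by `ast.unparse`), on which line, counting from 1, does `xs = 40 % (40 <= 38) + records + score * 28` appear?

3

Transformed code:
length = xs * ((length - score) % (length - score <= 38) + length)
xs = ((xs + xs) % (xs + xs <= 38) + log(score)) // emit(33)
xs = 40 % (40 <= 38) + records + score * 28
xs = ((25 == length) % ((25 == length) <= 38) + (length + records)) * (records % records % (records % records <= 38) + records)
print(xs)
xs = 29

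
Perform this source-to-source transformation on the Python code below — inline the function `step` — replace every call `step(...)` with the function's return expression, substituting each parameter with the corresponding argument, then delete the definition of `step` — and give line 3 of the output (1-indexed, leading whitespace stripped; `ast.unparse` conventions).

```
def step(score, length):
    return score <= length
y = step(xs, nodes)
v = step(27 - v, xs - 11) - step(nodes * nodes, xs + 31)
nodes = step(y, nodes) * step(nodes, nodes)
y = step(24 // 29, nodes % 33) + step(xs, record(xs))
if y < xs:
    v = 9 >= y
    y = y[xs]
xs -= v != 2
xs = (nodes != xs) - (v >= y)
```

nodes = (y <= nodes) * (nodes <= nodes)

Transformed code:
y = xs <= nodes
v = (27 - v <= xs - 11) - (nodes * nodes <= xs + 31)
nodes = (y <= nodes) * (nodes <= nodes)
y = (24 // 29 <= nodes % 33) + (xs <= record(xs))
if y < xs:
    v = 9 >= y
    y = y[xs]
xs -= v != 2
xs = (nodes != xs) - (v >= y)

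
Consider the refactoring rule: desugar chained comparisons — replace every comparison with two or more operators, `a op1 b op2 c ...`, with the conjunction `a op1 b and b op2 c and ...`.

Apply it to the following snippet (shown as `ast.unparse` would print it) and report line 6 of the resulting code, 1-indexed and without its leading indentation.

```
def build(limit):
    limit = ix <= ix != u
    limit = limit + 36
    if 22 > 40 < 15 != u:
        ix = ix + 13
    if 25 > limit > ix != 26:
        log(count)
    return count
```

if 25 > limit and limit > ix and (ix != 26):

Transformed code:
def build(limit):
    limit = ix <= ix and ix != u
    limit = limit + 36
    if 22 > 40 and 40 < 15 and (15 != u):
        ix = ix + 13
    if 25 > limit and limit > ix and (ix != 26):
        log(count)
    return count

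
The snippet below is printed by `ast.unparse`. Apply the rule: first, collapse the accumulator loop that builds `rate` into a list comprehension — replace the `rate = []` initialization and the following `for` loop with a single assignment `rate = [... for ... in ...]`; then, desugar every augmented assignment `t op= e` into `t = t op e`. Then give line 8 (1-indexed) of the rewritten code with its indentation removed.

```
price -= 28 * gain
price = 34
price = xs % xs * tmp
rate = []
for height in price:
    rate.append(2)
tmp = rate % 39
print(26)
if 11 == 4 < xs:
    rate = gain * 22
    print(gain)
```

rate = gain * 22

Transformed code:
price = price - 28 * gain
price = 34
price = xs % xs * tmp
rate = [2 for height in price]
tmp = rate % 39
print(26)
if 11 == 4 < xs:
    rate = gain * 22
    print(gain)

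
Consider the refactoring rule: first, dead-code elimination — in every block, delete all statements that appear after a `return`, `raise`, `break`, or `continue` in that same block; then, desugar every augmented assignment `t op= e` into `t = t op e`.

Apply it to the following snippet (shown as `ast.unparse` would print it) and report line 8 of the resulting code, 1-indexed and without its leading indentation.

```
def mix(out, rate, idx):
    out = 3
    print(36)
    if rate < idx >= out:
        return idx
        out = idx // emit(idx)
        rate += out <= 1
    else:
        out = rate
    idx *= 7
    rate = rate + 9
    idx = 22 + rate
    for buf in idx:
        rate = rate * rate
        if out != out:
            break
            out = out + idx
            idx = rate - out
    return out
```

idx = idx * 7

Transformed code:
def mix(out, rate, idx):
    out = 3
    print(36)
    if rate < idx >= out:
        return idx
    else:
        out = rate
    idx = idx * 7
    rate = rate + 9
    idx = 22 + rate
    for buf in idx:
        rate = rate * rate
        if out != out:
            break
    return out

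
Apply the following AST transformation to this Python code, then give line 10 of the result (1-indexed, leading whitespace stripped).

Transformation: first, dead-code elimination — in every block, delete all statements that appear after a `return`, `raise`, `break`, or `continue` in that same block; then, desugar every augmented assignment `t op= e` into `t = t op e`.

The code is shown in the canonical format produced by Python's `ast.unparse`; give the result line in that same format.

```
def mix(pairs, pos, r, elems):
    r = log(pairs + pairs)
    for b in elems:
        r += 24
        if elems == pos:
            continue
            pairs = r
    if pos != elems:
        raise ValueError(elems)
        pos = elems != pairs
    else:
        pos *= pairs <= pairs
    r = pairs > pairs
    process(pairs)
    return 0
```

pos = pos * (pairs <= pairs)

Transformed code:
def mix(pairs, pos, r, elems):
    r = log(pairs + pairs)
    for b in elems:
        r = r + 24
        if elems == pos:
            continue
    if pos != elems:
        raise ValueError(elems)
    else:
        pos = pos * (pairs <= pairs)
    r = pairs > pairs
    process(pairs)
    return 0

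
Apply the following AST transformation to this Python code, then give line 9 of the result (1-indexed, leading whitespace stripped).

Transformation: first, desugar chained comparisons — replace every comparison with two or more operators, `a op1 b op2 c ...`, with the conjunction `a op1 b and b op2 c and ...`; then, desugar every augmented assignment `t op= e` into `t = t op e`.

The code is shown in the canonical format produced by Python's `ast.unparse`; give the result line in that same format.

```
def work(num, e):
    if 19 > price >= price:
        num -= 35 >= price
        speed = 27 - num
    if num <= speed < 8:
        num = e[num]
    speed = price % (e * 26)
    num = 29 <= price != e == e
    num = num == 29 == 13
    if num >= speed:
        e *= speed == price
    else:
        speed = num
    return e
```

num = num == 29 and 29 == 13

Transformed code:
def work(num, e):
    if 19 > price and price >= price:
        num = num - (35 >= price)
        speed = 27 - num
    if num <= speed and speed < 8:
        num = e[num]
    speed = price % (e * 26)
    num = 29 <= price and price != e and (e == e)
    num = num == 29 and 29 == 13
    if num >= speed:
        e = e * (speed == price)
    else:
        speed = num
    return e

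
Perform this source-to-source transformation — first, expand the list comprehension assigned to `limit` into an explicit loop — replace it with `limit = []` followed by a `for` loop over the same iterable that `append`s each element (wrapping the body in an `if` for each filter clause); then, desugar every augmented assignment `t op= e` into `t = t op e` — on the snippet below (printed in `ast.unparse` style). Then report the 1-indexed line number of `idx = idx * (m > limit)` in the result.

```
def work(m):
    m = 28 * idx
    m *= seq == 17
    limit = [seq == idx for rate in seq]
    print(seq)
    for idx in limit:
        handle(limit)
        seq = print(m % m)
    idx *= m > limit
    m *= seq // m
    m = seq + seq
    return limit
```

11

Transformed code:
def work(m):
    m = 28 * idx
    m = m * (seq == 17)
    limit = []
    for rate in seq:
        limit.append(seq == idx)
    print(seq)
    for idx in limit:
        handle(limit)
        seq = print(m % m)
    idx = idx * (m > limit)
    m = m * (seq // m)
    m = seq + seq
    return limit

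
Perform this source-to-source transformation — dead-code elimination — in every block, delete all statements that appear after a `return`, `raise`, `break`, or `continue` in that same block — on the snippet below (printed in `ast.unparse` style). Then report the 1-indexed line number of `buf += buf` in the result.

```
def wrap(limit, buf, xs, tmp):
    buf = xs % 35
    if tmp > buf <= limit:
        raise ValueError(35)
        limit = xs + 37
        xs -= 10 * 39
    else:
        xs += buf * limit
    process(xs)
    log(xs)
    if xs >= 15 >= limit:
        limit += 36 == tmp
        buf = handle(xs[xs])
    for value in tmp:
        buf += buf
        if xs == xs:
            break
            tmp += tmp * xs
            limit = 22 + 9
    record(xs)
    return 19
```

13

Transformed code:
def wrap(limit, buf, xs, tmp):
    buf = xs % 35
    if tmp > buf <= limit:
        raise ValueError(35)
    else:
        xs += buf * limit
    process(xs)
    log(xs)
    if xs >= 15 >= limit:
        limit += 36 == tmp
        buf = handle(xs[xs])
    for value in tmp:
        buf += buf
        if xs == xs:
            break
    record(xs)
    return 19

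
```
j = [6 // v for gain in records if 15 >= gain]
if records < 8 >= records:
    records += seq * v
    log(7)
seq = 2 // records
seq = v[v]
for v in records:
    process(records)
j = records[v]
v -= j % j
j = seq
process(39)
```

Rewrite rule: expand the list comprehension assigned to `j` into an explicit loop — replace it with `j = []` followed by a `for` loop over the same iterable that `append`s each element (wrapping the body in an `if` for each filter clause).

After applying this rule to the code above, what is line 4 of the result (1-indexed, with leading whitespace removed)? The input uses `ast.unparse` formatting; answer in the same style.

j.append(6 // v)

Transformed code:
j = []
for gain in records:
    if 15 >= gain:
        j.append(6 // v)
if records < 8 >= records:
    records += seq * v
    log(7)
seq = 2 // records
seq = v[v]
for v in records:
    process(records)
j = records[v]
v -= j % j
j = seq
process(39)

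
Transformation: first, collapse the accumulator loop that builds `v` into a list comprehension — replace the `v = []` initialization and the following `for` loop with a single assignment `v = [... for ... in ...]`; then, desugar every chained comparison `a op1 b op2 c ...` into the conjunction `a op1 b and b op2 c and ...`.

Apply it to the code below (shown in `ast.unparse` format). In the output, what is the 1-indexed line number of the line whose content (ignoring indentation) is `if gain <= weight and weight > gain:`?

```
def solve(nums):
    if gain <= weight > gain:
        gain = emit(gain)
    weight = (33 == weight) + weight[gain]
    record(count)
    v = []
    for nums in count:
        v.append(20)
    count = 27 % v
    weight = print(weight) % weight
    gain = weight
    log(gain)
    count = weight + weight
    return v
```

2

Transformed code:
def solve(nums):
    if gain <= weight and weight > gain:
        gain = emit(gain)
    weight = (33 == weight) + weight[gain]
    record(count)
    v = [20 for nums in count]
    count = 27 % v
    weight = print(weight) % weight
    gain = weight
    log(gain)
    count = weight + weight
    return v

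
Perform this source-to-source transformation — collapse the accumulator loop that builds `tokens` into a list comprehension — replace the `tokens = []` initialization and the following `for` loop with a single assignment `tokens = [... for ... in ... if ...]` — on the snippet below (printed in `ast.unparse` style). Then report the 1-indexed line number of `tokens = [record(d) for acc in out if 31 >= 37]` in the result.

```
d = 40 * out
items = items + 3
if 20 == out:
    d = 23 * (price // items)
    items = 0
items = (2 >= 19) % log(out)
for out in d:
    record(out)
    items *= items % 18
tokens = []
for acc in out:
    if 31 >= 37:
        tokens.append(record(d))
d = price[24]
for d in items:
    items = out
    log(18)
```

10

Transformed code:
d = 40 * out
items = items + 3
if 20 == out:
    d = 23 * (price // items)
    items = 0
items = (2 >= 19) % log(out)
for out in d:
    record(out)
    items *= items % 18
tokens = [record(d) for acc in out if 31 >= 37]
d = price[24]
for d in items:
    items = out
    log(18)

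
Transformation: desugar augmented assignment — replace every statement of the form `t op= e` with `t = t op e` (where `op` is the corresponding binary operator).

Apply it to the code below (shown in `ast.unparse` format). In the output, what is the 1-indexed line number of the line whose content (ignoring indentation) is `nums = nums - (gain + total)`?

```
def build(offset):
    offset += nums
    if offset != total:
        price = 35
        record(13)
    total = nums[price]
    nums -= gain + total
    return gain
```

Transformed code:
def build(offset):
    offset = offset + nums
    if offset != total:
        price = 35
        record(13)
    total = nums[price]
    nums = nums - (gain + total)
    return gain

7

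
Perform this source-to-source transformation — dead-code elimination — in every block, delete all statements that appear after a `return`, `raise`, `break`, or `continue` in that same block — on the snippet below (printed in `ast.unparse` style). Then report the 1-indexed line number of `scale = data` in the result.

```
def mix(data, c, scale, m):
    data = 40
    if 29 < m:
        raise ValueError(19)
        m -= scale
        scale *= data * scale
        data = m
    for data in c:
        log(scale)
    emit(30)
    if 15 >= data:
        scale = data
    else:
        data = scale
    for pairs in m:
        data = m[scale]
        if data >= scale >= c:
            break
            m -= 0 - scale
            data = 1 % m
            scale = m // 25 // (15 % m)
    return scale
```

Transformed code:
def mix(data, c, scale, m):
    data = 40
    if 29 < m:
        raise ValueError(19)
    for data in c:
        log(scale)
    emit(30)
    if 15 >= data:
        scale = data
    else:
        data = scale
    for pairs in m:
        data = m[scale]
        if data >= scale >= c:
            break
    return scale

9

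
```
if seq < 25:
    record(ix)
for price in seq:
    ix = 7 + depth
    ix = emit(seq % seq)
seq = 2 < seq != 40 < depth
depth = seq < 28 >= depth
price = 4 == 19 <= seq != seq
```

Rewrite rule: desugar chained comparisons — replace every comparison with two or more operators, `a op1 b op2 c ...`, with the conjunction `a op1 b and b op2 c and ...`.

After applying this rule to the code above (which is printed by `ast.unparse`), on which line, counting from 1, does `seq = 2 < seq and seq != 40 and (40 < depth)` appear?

Transformed code:
if seq < 25:
    record(ix)
for price in seq:
    ix = 7 + depth
    ix = emit(seq % seq)
seq = 2 < seq and seq != 40 and (40 < depth)
depth = seq < 28 and 28 >= depth
price = 4 == 19 and 19 <= seq and (seq != seq)

6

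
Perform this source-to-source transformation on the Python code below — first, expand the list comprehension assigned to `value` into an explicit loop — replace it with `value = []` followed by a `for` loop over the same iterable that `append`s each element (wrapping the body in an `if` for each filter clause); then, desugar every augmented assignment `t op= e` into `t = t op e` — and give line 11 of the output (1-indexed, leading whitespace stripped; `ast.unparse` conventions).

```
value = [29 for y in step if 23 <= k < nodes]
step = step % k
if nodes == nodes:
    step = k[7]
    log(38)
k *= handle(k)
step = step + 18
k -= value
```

k = k - value

Transformed code:
value = []
for y in step:
    if 23 <= k < nodes:
        value.append(29)
step = step % k
if nodes == nodes:
    step = k[7]
    log(38)
k = k * handle(k)
step = step + 18
k = k - value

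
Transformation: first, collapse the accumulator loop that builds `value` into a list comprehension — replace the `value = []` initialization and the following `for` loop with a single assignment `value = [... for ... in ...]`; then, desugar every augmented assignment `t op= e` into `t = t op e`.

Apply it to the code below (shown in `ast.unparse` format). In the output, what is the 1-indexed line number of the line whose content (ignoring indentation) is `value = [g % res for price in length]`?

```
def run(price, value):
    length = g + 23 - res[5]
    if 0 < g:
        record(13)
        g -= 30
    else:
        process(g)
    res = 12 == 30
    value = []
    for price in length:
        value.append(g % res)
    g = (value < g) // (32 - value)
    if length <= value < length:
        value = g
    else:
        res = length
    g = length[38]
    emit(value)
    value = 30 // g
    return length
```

Transformed code:
def run(price, value):
    length = g + 23 - res[5]
    if 0 < g:
        record(13)
        g = g - 30
    else:
        process(g)
    res = 12 == 30
    value = [g % res for price in length]
    g = (value < g) // (32 - value)
    if length <= value < length:
        value = g
    else:
        res = length
    g = length[38]
    emit(value)
    value = 30 // g
    return length

9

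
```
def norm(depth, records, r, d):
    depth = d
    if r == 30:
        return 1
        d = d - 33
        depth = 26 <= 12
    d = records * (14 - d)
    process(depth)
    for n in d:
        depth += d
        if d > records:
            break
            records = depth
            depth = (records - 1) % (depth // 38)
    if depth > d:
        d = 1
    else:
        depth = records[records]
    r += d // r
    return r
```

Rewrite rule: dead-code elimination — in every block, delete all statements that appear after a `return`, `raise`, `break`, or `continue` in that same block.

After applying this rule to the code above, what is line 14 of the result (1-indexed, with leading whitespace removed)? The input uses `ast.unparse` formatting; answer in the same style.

depth = records[records]

Transformed code:
def norm(depth, records, r, d):
    depth = d
    if r == 30:
        return 1
    d = records * (14 - d)
    process(depth)
    for n in d:
        depth += d
        if d > records:
            break
    if depth > d:
        d = 1
    else:
        depth = records[records]
    r += d // r
    return r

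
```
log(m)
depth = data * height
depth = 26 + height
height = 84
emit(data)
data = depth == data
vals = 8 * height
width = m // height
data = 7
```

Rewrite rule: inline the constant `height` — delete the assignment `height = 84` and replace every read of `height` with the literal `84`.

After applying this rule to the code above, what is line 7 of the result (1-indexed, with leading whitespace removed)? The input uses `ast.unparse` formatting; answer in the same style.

width = m // 84

Transformed code:
log(m)
depth = data * 84
depth = 26 + 84
emit(data)
data = depth == data
vals = 8 * 84
width = m // 84
data = 7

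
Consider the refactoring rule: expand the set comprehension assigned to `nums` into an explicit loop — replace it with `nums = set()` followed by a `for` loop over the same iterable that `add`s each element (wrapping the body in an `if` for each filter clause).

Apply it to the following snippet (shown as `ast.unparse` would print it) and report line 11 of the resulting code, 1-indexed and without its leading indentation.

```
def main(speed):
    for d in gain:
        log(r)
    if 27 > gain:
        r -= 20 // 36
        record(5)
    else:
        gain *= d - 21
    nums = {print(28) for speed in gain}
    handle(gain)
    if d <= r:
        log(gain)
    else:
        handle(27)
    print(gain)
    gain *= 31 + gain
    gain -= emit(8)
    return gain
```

Transformed code:
def main(speed):
    for d in gain:
        log(r)
    if 27 > gain:
        r -= 20 // 36
        record(5)
    else:
        gain *= d - 21
    nums = set()
    for speed in gain:
        nums.add(print(28))
    handle(gain)
    if d <= r:
        log(gain)
    else:
        handle(27)
    print(gain)
    gain *= 31 + gain
    gain -= emit(8)
    return gain

nums.add(print(28))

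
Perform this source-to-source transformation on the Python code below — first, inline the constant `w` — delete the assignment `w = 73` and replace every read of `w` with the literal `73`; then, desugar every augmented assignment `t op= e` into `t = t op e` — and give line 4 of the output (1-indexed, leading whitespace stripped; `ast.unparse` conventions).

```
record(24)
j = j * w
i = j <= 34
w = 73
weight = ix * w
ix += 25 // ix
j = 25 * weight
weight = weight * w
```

weight = ix * 73

Transformed code:
record(24)
j = j * 73
i = j <= 34
weight = ix * 73
ix = ix + 25 // ix
j = 25 * weight
weight = weight * 73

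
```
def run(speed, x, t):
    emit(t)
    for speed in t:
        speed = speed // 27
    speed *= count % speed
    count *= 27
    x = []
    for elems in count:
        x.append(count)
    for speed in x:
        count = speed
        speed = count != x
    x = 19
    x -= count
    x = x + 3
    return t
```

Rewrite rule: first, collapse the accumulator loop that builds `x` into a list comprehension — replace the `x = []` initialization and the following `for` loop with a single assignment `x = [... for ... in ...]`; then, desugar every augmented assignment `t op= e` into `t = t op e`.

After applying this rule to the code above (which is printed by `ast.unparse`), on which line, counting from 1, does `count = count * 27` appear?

Transformed code:
def run(speed, x, t):
    emit(t)
    for speed in t:
        speed = speed // 27
    speed = speed * (count % speed)
    count = count * 27
    x = [count for elems in count]
    for speed in x:
        count = speed
        speed = count != x
    x = 19
    x = x - count
    x = x + 3
    return t

6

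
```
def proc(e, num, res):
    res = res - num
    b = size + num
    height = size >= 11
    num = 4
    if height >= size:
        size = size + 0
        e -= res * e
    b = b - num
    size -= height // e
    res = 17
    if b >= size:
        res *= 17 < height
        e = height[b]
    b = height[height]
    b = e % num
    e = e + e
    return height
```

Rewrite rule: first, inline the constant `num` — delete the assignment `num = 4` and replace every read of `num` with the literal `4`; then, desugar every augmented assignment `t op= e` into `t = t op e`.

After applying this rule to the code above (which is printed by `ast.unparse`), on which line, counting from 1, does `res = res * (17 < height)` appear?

12

Transformed code:
def proc(e, num, res):
    res = res - 4
    b = size + 4
    height = size >= 11
    if height >= size:
        size = size + 0
        e = e - res * e
    b = b - 4
    size = size - height // e
    res = 17
    if b >= size:
        res = res * (17 < height)
        e = height[b]
    b = height[height]
    b = e % 4
    e = e + e
    return height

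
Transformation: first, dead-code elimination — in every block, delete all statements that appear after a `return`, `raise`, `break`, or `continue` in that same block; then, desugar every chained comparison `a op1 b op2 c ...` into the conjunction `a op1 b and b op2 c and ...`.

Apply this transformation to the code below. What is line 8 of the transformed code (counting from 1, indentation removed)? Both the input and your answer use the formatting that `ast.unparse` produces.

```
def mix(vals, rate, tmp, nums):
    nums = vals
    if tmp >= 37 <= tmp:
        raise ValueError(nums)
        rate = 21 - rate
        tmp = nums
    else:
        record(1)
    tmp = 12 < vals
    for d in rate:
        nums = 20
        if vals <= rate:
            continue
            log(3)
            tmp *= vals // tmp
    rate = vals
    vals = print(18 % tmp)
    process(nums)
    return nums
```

for d in rate:

Transformed code:
def mix(vals, rate, tmp, nums):
    nums = vals
    if tmp >= 37 and 37 <= tmp:
        raise ValueError(nums)
    else:
        record(1)
    tmp = 12 < vals
    for d in rate:
        nums = 20
        if vals <= rate:
            continue
    rate = vals
    vals = print(18 % tmp)
    process(nums)
    return nums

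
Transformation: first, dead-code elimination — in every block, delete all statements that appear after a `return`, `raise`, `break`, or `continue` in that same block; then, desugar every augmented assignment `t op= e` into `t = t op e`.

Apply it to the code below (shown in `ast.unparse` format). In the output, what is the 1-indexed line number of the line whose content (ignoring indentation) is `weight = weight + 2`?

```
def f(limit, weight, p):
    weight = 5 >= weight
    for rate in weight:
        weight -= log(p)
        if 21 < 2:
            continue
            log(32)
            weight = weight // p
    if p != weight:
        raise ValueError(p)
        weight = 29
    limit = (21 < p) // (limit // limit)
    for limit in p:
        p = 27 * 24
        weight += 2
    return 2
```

12

Transformed code:
def f(limit, weight, p):
    weight = 5 >= weight
    for rate in weight:
        weight = weight - log(p)
        if 21 < 2:
            continue
    if p != weight:
        raise ValueError(p)
    limit = (21 < p) // (limit // limit)
    for limit in p:
        p = 27 * 24
        weight = weight + 2
    return 2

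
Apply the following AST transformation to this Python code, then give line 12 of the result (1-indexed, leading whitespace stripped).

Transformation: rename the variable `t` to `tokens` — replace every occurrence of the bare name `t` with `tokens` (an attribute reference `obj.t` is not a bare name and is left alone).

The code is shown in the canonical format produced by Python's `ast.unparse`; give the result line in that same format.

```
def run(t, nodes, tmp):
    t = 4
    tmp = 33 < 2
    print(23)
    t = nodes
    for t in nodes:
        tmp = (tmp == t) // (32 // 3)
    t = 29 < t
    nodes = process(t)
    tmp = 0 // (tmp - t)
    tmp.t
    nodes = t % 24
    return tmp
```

nodes = tokens % 24

Transformed code:
def run(tokens, nodes, tmp):
    tokens = 4
    tmp = 33 < 2
    print(23)
    tokens = nodes
    for tokens in nodes:
        tmp = (tmp == tokens) // (32 // 3)
    tokens = 29 < tokens
    nodes = process(tokens)
    tmp = 0 // (tmp - tokens)
    tmp.t
    nodes = tokens % 24
    return tmp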